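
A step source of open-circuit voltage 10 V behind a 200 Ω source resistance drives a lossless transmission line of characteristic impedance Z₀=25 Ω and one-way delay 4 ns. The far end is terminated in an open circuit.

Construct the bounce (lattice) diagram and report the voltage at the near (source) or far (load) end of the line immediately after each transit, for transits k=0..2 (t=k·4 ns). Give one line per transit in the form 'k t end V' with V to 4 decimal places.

0 0 source 1.1111
1 4 load 2.2222
2 8 source 3.0864

Γ_L=1.000000, Γ_S=0.777778; launch V₁=10·25/225=1.111111
k=0 src: V=1.1111
k=1 load: inc=1.111111, refl=1.111111·1.000000=1.1111; V=0.000000+1.111111+1.111111=2.2222
k=2 src: inc=1.111111, refl=1.111111·0.777778=0.8642; V=1.111111+1.111111+0.864198=3.0864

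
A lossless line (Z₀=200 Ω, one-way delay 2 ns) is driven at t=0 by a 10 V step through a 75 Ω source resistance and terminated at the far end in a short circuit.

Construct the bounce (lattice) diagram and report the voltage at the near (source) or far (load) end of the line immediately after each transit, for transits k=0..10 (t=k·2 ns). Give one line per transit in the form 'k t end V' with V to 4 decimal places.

Γ_L=-1.000000, Γ_S=-0.454545; launch V₁=10·200/275=7.272727
k=0 src: V=7.2727
k=1 load: inc=7.272727, refl=7.272727·-1.000000=-7.2727; V=0.000000+7.272727+-7.272727=0.0000
k=2 src: inc=-7.272727, refl=-7.272727·-0.454545=3.3058; V=7.272727+-7.272727+3.305785=3.3058
k=3 load: inc=3.305785, refl=3.305785·-1.000000=-3.3058; V=0.000000+3.305785+-3.305785=0.0000
k=4 src: inc=-3.305785, refl=-3.305785·-0.454545=1.5026; V=3.305785+-3.305785+1.502630=1.5026
k=5 load: inc=1.502630, refl=1.502630·-1.000000=-1.5026; V=0.000000+1.502630+-1.502630=0.0000
k=6 src: inc=-1.502630, refl=-1.502630·-0.454545=0.6830; V=1.502630+-1.502630+0.683013=0.6830
k=7 load: inc=0.683013, refl=0.683013·-1.000000=-0.6830; V=0.000000+0.683013+-0.683013=0.0000
k=8 src: inc=-0.683013, refl=-0.683013·-0.454545=0.3105; V=0.683013+-0.683013+0.310461=0.3105
k=9 load: inc=0.310461, refl=0.310461·-1.000000=-0.3105; V=0.000000+0.310461+-0.310461=0.0000
k=10 src: inc=-0.310461, refl=-0.310461·-0.454545=0.1411; V=0.310461+-0.310461+0.141118=0.1411

0 0 source 7.2727
1 2 load 0.0000
2 4 source 3.3058
3 6 load 0.0000
4 8 source 1.5026
5 10 load 0.0000
6 12 source 0.6830
7 14 load 0.0000
8 16 source 0.3105
9 18 load 0.0000
10 20 source 0.1411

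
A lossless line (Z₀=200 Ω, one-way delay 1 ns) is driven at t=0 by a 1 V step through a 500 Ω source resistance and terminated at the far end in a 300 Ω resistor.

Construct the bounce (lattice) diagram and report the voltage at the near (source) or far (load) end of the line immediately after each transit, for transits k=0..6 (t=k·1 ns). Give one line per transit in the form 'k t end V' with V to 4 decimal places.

Γ_L=0.200000, Γ_S=0.428571; launch V₁=1·200/700=0.285714
k=0 src: V=0.2857
k=1 load: inc=0.285714, refl=0.285714·0.200000=0.0571; V=0.000000+0.285714+0.057143=0.3429
k=2 src: inc=0.057143, refl=0.057143·0.428571=0.0245; V=0.285714+0.057143+0.024490=0.3673
k=3 load: inc=0.024490, refl=0.024490·0.200000=0.0049; V=0.342857+0.024490+0.004898=0.3722
k=4 src: inc=0.004898, refl=0.004898·0.428571=0.0021; V=0.367347+0.004898+0.002099=0.3743
k=5 load: inc=0.002099, refl=0.002099·0.200000=0.0004; V=0.372245+0.002099+0.000420=0.3748
k=6 src: inc=0.000420, refl=0.000420·0.428571=0.0002; V=0.374344+0.000420+0.000180=0.3749

0 0 source 0.2857
1 1 load 0.3429
2 2 source 0.3673
3 3 load 0.3722
4 4 source 0.3743
5 5 load 0.3748
6 6 source 0.3749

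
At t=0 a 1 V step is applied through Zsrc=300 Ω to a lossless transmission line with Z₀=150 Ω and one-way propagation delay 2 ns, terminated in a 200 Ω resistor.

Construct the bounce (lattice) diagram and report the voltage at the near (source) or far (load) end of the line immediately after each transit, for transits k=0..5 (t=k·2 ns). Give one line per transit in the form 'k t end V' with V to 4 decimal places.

Γ_L=0.142857, Γ_S=0.333333; launch V₁=1·150/450=0.333333
k=0 src: V=0.3333
k=1 load: inc=0.333333, refl=0.333333·0.142857=0.0476; V=0.000000+0.333333+0.047619=0.3810
k=2 src: inc=0.047619, refl=0.047619·0.333333=0.0159; V=0.333333+0.047619+0.015873=0.3968
k=3 load: inc=0.015873, refl=0.015873·0.142857=0.0023; V=0.380952+0.015873+0.002268=0.3991
k=4 src: inc=0.002268, refl=0.002268·0.333333=0.0008; V=0.396825+0.002268+0.000756=0.3998
k=5 load: inc=0.000756, refl=0.000756·0.142857=0.0001; V=0.399093+0.000756+0.000108=0.4000

0 0 source 0.3333
1 2 load 0.3810
2 4 source 0.3968
3 6 load 0.3991
4 8 source 0.3998
5 10 load 0.4000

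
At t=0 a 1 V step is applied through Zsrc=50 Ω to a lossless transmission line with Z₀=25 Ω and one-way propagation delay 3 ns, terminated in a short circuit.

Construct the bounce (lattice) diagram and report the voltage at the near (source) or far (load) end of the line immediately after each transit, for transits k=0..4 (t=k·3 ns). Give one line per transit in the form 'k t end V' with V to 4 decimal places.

Γ_L=-1.000000, Γ_S=0.333333; launch V₁=1·25/75=0.333333
k=0 src: V=0.3333
k=1 load: inc=0.333333, refl=0.333333·-1.000000=-0.3333; V=0.000000+0.333333+-0.333333=0.0000
k=2 src: inc=-0.333333, refl=-0.333333·0.333333=-0.1111; V=0.333333+-0.333333+-0.111111=-0.1111
k=3 load: inc=-0.111111, refl=-0.111111·-1.000000=0.1111; V=0.000000+-0.111111+0.111111=0.0000
k=4 src: inc=0.111111, refl=0.111111·0.333333=0.0370; V=-0.111111+0.111111+0.037037=0.0370

0 0 source 0.3333
1 3 load 0.0000
2 6 source -0.1111
3 9 load 0.0000
4 12 source 0.0370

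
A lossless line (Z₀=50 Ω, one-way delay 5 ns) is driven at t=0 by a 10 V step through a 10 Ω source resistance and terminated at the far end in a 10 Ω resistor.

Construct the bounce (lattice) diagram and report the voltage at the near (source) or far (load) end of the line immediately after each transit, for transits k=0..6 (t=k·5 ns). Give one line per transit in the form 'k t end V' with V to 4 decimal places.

Γ_L=-0.666667, Γ_S=-0.666667; launch V₁=10·50/60=8.333333
k=0 src: V=8.3333
k=1 load: inc=8.333333, refl=8.333333·-0.666667=-5.5556; V=0.000000+8.333333+-5.555556=2.7778
k=2 src: inc=-5.555556, refl=-5.555556·-0.666667=3.7037; V=8.333333+-5.555556+3.703704=6.4815
k=3 load: inc=3.703704, refl=3.703704·-0.666667=-2.4691; V=2.777778+3.703704+-2.469136=4.0123
k=4 src: inc=-2.469136, refl=-2.469136·-0.666667=1.6461; V=6.481481+-2.469136+1.646091=5.6584
k=5 load: inc=1.646091, refl=1.646091·-0.666667=-1.0974; V=4.012346+1.646091+-1.097394=4.5610
k=6 src: inc=-1.097394, refl=-1.097394·-0.666667=0.7316; V=5.658436+-1.097394+0.731596=5.2926

0 0 source 8.3333
1 5 load 2.7778
2 10 source 6.4815
3 15 load 4.0123
4 20 source 5.6584
5 25 load 4.5610
6 30 source 5.2926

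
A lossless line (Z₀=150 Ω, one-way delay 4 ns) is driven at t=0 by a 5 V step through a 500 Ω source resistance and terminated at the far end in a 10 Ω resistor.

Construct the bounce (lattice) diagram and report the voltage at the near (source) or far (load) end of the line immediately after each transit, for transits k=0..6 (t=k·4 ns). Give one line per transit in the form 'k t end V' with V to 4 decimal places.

Γ_L=-0.875000, Γ_S=0.538462; launch V₁=5·150/650=1.153846
k=0 src: V=1.1538
k=1 load: inc=1.153846, refl=1.153846·-0.875000=-1.0096; V=0.000000+1.153846+-1.009615=0.1442
k=2 src: inc=-1.009615, refl=-1.009615·0.538462=-0.5436; V=1.153846+-1.009615+-0.543639=-0.3994
k=3 load: inc=-0.543639, refl=-0.543639·-0.875000=0.4757; V=0.144231+-0.543639+0.475684=0.0763
k=4 src: inc=0.475684, refl=0.475684·0.538462=0.2561; V=-0.399408+0.475684+0.256138=0.3324
k=5 load: inc=0.256138, refl=0.256138·-0.875000=-0.2241; V=0.076276+0.256138+-0.224120=0.1083
k=6 src: inc=-0.224120, refl=-0.224120·0.538462=-0.1207; V=0.332414+-0.224120+-0.120680=-0.0124

0 0 source 1.1538
1 4 load 0.1442
2 8 source -0.3994
3 12 load 0.0763
4 16 source 0.3324
5 20 load 0.1083
6 24 source -0.0124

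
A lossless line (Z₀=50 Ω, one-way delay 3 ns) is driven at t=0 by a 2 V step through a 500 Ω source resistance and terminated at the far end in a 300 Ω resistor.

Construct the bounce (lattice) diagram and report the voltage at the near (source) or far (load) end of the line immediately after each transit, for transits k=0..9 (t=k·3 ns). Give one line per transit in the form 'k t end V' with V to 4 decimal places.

Γ_L=0.714286, Γ_S=0.818182; launch V₁=2·50/550=0.181818
k=0 src: V=0.1818
k=1 load: inc=0.181818, refl=0.181818·0.714286=0.1299; V=0.000000+0.181818+0.129870=0.3117
k=2 src: inc=0.129870, refl=0.129870·0.818182=0.1063; V=0.181818+0.129870+0.106257=0.4179
k=3 load: inc=0.106257, refl=0.106257·0.714286=0.0759; V=0.311688+0.106257+0.075898=0.4938
k=4 src: inc=0.075898, refl=0.075898·0.818182=0.0621; V=0.417946+0.075898+0.062098=0.5559
k=5 load: inc=0.062098, refl=0.062098·0.714286=0.0444; V=0.493844+0.062098+0.044356=0.6003
k=6 src: inc=0.044356, refl=0.044356·0.818182=0.0363; V=0.555942+0.044356+0.036291=0.6366
k=7 load: inc=0.036291, refl=0.036291·0.714286=0.0259; V=0.600298+0.036291+0.025922=0.6625
k=8 src: inc=0.025922, refl=0.025922·0.818182=0.0212; V=0.636590+0.025922+0.021209=0.6837
k=9 load: inc=0.021209, refl=0.021209·0.714286=0.0151; V=0.662512+0.021209+0.015149=0.6989

0 0 source 0.1818
1 3 load 0.3117
2 6 source 0.4179
3 9 load 0.4938
4 12 source 0.5559
5 15 load 0.6003
6 18 source 0.6366
7 21 load 0.6625
8 24 source 0.6837
9 27 load 0.6989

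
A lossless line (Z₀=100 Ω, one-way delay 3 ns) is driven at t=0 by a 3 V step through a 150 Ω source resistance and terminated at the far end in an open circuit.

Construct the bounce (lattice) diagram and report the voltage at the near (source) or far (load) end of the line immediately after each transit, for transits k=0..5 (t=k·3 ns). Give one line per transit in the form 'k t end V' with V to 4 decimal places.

Γ_L=1.000000, Γ_S=0.200000; launch V₁=3·100/250=1.200000
k=0 src: V=1.2000
k=1 load: inc=1.200000, refl=1.200000·1.000000=1.2000; V=0.000000+1.200000+1.200000=2.4000
k=2 src: inc=1.200000, refl=1.200000·0.200000=0.2400; V=1.200000+1.200000+0.240000=2.6400
k=3 load: inc=0.240000, refl=0.240000·1.000000=0.2400; V=2.400000+0.240000+0.240000=2.8800
k=4 src: inc=0.240000, refl=0.240000·0.200000=0.0480; V=2.640000+0.240000+0.048000=2.9280
k=5 load: inc=0.048000, refl=0.048000·1.000000=0.0480; V=2.880000+0.048000+0.048000=2.9760

0 0 source 1.2000
1 3 load 2.4000
2 6 source 2.6400
3 9 load 2.8800
4 12 source 2.9280
5 15 load 2.9760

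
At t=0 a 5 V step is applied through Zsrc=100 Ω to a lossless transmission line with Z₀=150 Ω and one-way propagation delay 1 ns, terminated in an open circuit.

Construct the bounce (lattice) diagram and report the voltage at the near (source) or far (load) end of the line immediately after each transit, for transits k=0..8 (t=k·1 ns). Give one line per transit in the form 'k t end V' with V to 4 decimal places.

Γ_L=1.000000, Γ_S=-0.200000; launch V₁=5·150/250=3.000000
k=0 src: V=3.0000
k=1 load: inc=3.000000, refl=3.000000·1.000000=3.0000; V=0.000000+3.000000+3.000000=6.0000
k=2 src: inc=3.000000, refl=3.000000·-0.200000=-0.6000; V=3.000000+3.000000+-0.600000=5.4000
k=3 load: inc=-0.600000, refl=-0.600000·1.000000=-0.6000; V=6.000000+-0.600000+-0.600000=4.8000
k=4 src: inc=-0.600000, refl=-0.600000·-0.200000=0.1200; V=5.400000+-0.600000+0.120000=4.9200
k=5 load: inc=0.120000, refl=0.120000·1.000000=0.1200; V=4.800000+0.120000+0.120000=5.0400
k=6 src: inc=0.120000, refl=0.120000·-0.200000=-0.0240; V=4.920000+0.120000+-0.024000=5.0160
k=7 load: inc=-0.024000, refl=-0.024000·1.000000=-0.0240; V=5.040000+-0.024000+-0.024000=4.9920
k=8 src: inc=-0.024000, refl=-0.024000·-0.200000=0.0048; V=5.016000+-0.024000+0.004800=4.9968

0 0 source 3.0000
1 1 load 6.0000
2 2 source 5.4000
3 3 load 4.8000
4 4 source 4.9200
5 5 load 5.0400
6 6 source 5.0160
7 7 load 4.9920
8 8 source 4.9968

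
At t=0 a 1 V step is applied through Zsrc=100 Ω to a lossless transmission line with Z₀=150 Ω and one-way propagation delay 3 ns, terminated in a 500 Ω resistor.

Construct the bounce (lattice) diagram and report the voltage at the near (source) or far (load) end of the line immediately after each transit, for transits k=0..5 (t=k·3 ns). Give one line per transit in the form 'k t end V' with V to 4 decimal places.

Γ_L=0.538462, Γ_S=-0.200000; launch V₁=1·150/250=0.600000
k=0 src: V=0.6000
k=1 load: inc=0.600000, refl=0.600000·0.538462=0.3231; V=0.000000+0.600000+0.323077=0.9231
k=2 src: inc=0.323077, refl=0.323077·-0.200000=-0.0646; V=0.600000+0.323077+-0.064615=0.8585
k=3 load: inc=-0.064615, refl=-0.064615·0.538462=-0.0348; V=0.923077+-0.064615+-0.034793=0.8237
k=4 src: inc=-0.034793, refl=-0.034793·-0.200000=0.0070; V=0.858462+-0.034793+0.006959=0.8306
k=5 load: inc=0.006959, refl=0.006959·0.538462=0.0037; V=0.823669+0.006959+0.003747=0.8344

0 0 source 0.6000
1 3 load 0.9231
2 6 source 0.8585
3 9 load 0.8237
4 12 source 0.8306
5 15 load 0.8344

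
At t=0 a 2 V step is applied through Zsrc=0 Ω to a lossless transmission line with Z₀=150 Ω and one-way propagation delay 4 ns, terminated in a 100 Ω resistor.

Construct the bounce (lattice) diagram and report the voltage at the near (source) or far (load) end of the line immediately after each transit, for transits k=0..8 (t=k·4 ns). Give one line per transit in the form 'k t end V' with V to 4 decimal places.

0 0 source 2.0000
1 4 load 1.6000
2 8 source 2.0000
3 12 load 1.9200
4 16 source 2.0000
5 20 load 1.9840
6 24 source 2.0000
7 28 load 1.9968
8 32 source 2.0000

Γ_L=-0.200000, Γ_S=-1.000000; launch V₁=2·150/150=2.000000
k=0 src: V=2.0000
k=1 load: inc=2.000000, refl=2.000000·-0.200000=-0.4000; V=0.000000+2.000000+-0.400000=1.6000
k=2 src: inc=-0.400000, refl=-0.400000·-1.000000=0.4000; V=2.000000+-0.400000+0.400000=2.0000
k=3 load: inc=0.400000, refl=0.400000·-0.200000=-0.0800; V=1.600000+0.400000+-0.080000=1.9200
k=4 src: inc=-0.080000, refl=-0.080000·-1.000000=0.0800; V=2.000000+-0.080000+0.080000=2.0000
k=5 load: inc=0.080000, refl=0.080000·-0.200000=-0.0160; V=1.920000+0.080000+-0.016000=1.9840
k=6 src: inc=-0.016000, refl=-0.016000·-1.000000=0.0160; V=2.000000+-0.016000+0.016000=2.0000
k=7 load: inc=0.016000, refl=0.016000·-0.200000=-0.0032; V=1.984000+0.016000+-0.003200=1.9968
k=8 src: inc=-0.003200, refl=-0.003200·-1.000000=0.0032; V=2.000000+-0.003200+0.003200=2.0000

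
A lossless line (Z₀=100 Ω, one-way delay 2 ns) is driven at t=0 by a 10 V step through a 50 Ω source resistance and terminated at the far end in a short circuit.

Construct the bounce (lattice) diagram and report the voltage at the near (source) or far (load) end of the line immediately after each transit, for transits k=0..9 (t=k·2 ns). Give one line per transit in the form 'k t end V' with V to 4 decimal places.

0 0 source 6.6667
1 2 load 0.0000
2 4 source 2.2222
3 6 load 0.0000
4 8 source 0.7407
5 10 load 0.0000
6 12 source 0.2469
7 14 load 0.0000
8 16 source 0.0823
9 18 load 0.0000

Γ_L=-1.000000, Γ_S=-0.333333; launch V₁=10·100/150=6.666667
k=0 src: V=6.6667
k=1 load: inc=6.666667, refl=6.666667·-1.000000=-6.6667; V=0.000000+6.666667+-6.666667=0.0000
k=2 src: inc=-6.666667, refl=-6.666667·-0.333333=2.2222; V=6.666667+-6.666667+2.222222=2.2222
k=3 load: inc=2.222222, refl=2.222222·-1.000000=-2.2222; V=0.000000+2.222222+-2.222222=0.0000
k=4 src: inc=-2.222222, refl=-2.222222·-0.333333=0.7407; V=2.222222+-2.222222+0.740741=0.7407
k=5 load: inc=0.740741, refl=0.740741·-1.000000=-0.7407; V=0.000000+0.740741+-0.740741=0.0000
k=6 src: inc=-0.740741, refl=-0.740741·-0.333333=0.2469; V=0.740741+-0.740741+0.246914=0.2469
k=7 load: inc=0.246914, refl=0.246914·-1.000000=-0.2469; V=0.000000+0.246914+-0.246914=0.0000
k=8 src: inc=-0.246914, refl=-0.246914·-0.333333=0.0823; V=0.246914+-0.246914+0.082305=0.0823
k=9 load: inc=0.082305, refl=0.082305·-1.000000=-0.0823; V=0.000000+0.082305+-0.082305=0.0000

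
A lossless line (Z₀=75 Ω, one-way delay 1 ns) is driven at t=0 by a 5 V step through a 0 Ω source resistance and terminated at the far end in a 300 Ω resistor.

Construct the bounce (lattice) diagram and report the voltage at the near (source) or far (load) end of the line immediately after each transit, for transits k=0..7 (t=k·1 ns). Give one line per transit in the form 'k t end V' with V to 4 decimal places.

0 0 source 5.0000
1 1 load 8.0000
2 2 source 5.0000
3 3 load 3.2000
4 4 source 5.0000
5 5 load 6.0800
6 6 source 5.0000
7 7 load 4.3520

Γ_L=0.600000, Γ_S=-1.000000; launch V₁=5·75/75=5.000000
k=0 src: V=5.0000
k=1 load: inc=5.000000, refl=5.000000·0.600000=3.0000; V=0.000000+5.000000+3.000000=8.0000
k=2 src: inc=3.000000, refl=3.000000·-1.000000=-3.0000; V=5.000000+3.000000+-3.000000=5.0000
k=3 load: inc=-3.000000, refl=-3.000000·0.600000=-1.8000; V=8.000000+-3.000000+-1.800000=3.2000
k=4 src: inc=-1.800000, refl=-1.800000·-1.000000=1.8000; V=5.000000+-1.800000+1.800000=5.0000
k=5 load: inc=1.800000, refl=1.800000·0.600000=1.0800; V=3.200000+1.800000+1.080000=6.0800
k=6 src: inc=1.080000, refl=1.080000·-1.000000=-1.0800; V=5.000000+1.080000+-1.080000=5.0000
k=7 load: inc=-1.080000, refl=-1.080000·0.600000=-0.6480; V=6.080000+-1.080000+-0.648000=4.3520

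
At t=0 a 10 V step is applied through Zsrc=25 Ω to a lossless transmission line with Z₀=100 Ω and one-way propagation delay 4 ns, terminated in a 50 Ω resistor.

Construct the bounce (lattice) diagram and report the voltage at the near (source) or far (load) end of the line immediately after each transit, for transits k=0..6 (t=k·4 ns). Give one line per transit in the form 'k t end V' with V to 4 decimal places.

Γ_L=-0.333333, Γ_S=-0.600000; launch V₁=10·100/125=8.000000
k=0 src: V=8.0000
k=1 load: inc=8.000000, refl=8.000000·-0.333333=-2.6667; V=0.000000+8.000000+-2.666667=5.3333
k=2 src: inc=-2.666667, refl=-2.666667·-0.600000=1.6000; V=8.000000+-2.666667+1.600000=6.9333
k=3 load: inc=1.600000, refl=1.600000·-0.333333=-0.5333; V=5.333333+1.600000+-0.533333=6.4000
k=4 src: inc=-0.533333, refl=-0.533333·-0.600000=0.3200; V=6.933333+-0.533333+0.320000=6.7200
k=5 load: inc=0.320000, refl=0.320000·-0.333333=-0.1067; V=6.400000+0.320000+-0.106667=6.6133
k=6 src: inc=-0.106667, refl=-0.106667·-0.600000=0.0640; V=6.720000+-0.106667+0.064000=6.6773

0 0 source 8.0000
1 4 load 5.3333
2 8 source 6.9333
3 12 load 6.4000
4 16 source 6.7200
5 20 load 6.6133
6 24 source 6.6773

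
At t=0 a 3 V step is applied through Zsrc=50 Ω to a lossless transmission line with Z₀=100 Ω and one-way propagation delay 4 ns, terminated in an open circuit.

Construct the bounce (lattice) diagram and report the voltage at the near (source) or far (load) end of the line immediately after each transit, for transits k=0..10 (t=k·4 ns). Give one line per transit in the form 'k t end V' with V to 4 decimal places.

0 0 source 2.0000
1 4 load 4.0000
2 8 source 3.3333
3 12 load 2.6667
4 16 source 2.8889
5 20 load 3.1111
6 24 source 3.0370
7 28 load 2.9630
8 32 source 2.9877
9 36 load 3.0123
10 40 source 3.0041

Γ_L=1.000000, Γ_S=-0.333333; launch V₁=3·100/150=2.000000
k=0 src: V=2.0000
k=1 load: inc=2.000000, refl=2.000000·1.000000=2.0000; V=0.000000+2.000000+2.000000=4.0000
k=2 src: inc=2.000000, refl=2.000000·-0.333333=-0.6667; V=2.000000+2.000000+-0.666667=3.3333
k=3 load: inc=-0.666667, refl=-0.666667·1.000000=-0.6667; V=4.000000+-0.666667+-0.666667=2.6667
k=4 src: inc=-0.666667, refl=-0.666667·-0.333333=0.2222; V=3.333333+-0.666667+0.222222=2.8889
k=5 load: inc=0.222222, refl=0.222222·1.000000=0.2222; V=2.666667+0.222222+0.222222=3.1111
k=6 src: inc=0.222222, refl=0.222222·-0.333333=-0.0741; V=2.888889+0.222222+-0.074074=3.0370
k=7 load: inc=-0.074074, refl=-0.074074·1.000000=-0.0741; V=3.111111+-0.074074+-0.074074=2.9630
k=8 src: inc=-0.074074, refl=-0.074074·-0.333333=0.0247; V=3.037037+-0.074074+0.024691=2.9877
k=9 load: inc=0.024691, refl=0.024691·1.000000=0.0247; V=2.962963+0.024691+0.024691=3.0123
k=10 src: inc=0.024691, refl=0.024691·-0.333333=-0.0082; V=2.987654+0.024691+-0.008230=3.0041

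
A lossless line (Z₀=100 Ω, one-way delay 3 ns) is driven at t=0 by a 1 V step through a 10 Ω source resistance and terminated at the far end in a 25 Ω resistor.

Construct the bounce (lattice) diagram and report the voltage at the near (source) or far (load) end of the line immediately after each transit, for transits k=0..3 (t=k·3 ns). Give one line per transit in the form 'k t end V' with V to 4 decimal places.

0 0 source 0.9091
1 3 load 0.3636
2 6 source 0.8099
3 9 load 0.5421

Γ_L=-0.600000, Γ_S=-0.818182; launch V₁=1·100/110=0.909091
k=0 src: V=0.9091
k=1 load: inc=0.909091, refl=0.909091·-0.600000=-0.5455; V=0.000000+0.909091+-0.545455=0.3636
k=2 src: inc=-0.545455, refl=-0.545455·-0.818182=0.4463; V=0.909091+-0.545455+0.446281=0.8099
k=3 load: inc=0.446281, refl=0.446281·-0.600000=-0.2678; V=0.363636+0.446281+-0.267769=0.5421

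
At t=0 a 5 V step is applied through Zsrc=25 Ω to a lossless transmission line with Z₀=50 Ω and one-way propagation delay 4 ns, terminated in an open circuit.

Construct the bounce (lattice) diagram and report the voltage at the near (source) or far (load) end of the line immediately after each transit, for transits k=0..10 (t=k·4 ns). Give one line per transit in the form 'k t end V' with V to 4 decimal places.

Γ_L=1.000000, Γ_S=-0.333333; launch V₁=5·50/75=3.333333
k=0 src: V=3.3333
k=1 load: inc=3.333333, refl=3.333333·1.000000=3.3333; V=0.000000+3.333333+3.333333=6.6667
k=2 src: inc=3.333333, refl=3.333333·-0.333333=-1.1111; V=3.333333+3.333333+-1.111111=5.5556
k=3 load: inc=-1.111111, refl=-1.111111·1.000000=-1.1111; V=6.666667+-1.111111+-1.111111=4.4444
k=4 src: inc=-1.111111, refl=-1.111111·-0.333333=0.3704; V=5.555556+-1.111111+0.370370=4.8148
k=5 load: inc=0.370370, refl=0.370370·1.000000=0.3704; V=4.444444+0.370370+0.370370=5.1852
k=6 src: inc=0.370370, refl=0.370370·-0.333333=-0.1235; V=4.814815+0.370370+-0.123457=5.0617
k=7 load: inc=-0.123457, refl=-0.123457·1.000000=-0.1235; V=5.185185+-0.123457+-0.123457=4.9383
k=8 src: inc=-0.123457, refl=-0.123457·-0.333333=0.0412; V=5.061728+-0.123457+0.041152=4.9794
k=9 load: inc=0.041152, refl=0.041152·1.000000=0.0412; V=4.938272+0.041152+0.041152=5.0206
k=10 src: inc=0.041152, refl=0.041152·-0.333333=-0.0137; V=4.979424+0.041152+-0.013717=5.0069

0 0 source 3.3333
1 4 load 6.6667
2 8 source 5.5556
3 12 load 4.4444
4 16 source 4.8148
5 20 load 5.1852
6 24 source 5.0617
7 28 load 4.9383
8 32 source 4.9794
9 36 load 5.0206
10 40 source 5.0069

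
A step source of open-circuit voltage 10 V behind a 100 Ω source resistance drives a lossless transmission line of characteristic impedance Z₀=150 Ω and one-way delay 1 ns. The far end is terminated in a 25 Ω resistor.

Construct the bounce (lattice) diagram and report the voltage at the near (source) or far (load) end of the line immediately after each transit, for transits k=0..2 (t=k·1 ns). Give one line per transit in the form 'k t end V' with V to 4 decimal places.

0 0 source 6.0000
1 1 load 1.7143
2 2 source 2.5714

Γ_L=-0.714286, Γ_S=-0.200000; launch V₁=10·150/250=6.000000
k=0 src: V=6.0000
k=1 load: inc=6.000000, refl=6.000000·-0.714286=-4.2857; V=0.000000+6.000000+-4.285714=1.7143
k=2 src: inc=-4.285714, refl=-4.285714·-0.200000=0.8571; V=6.000000+-4.285714+0.857143=2.5714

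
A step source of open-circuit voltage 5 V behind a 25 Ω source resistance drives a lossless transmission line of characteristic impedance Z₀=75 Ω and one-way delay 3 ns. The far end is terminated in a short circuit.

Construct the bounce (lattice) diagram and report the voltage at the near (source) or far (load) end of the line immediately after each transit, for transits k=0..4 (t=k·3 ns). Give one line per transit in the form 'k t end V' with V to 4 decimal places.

Γ_L=-1.000000, Γ_S=-0.500000; launch V₁=5·75/100=3.750000
k=0 src: V=3.7500
k=1 load: inc=3.750000, refl=3.750000·-1.000000=-3.7500; V=0.000000+3.750000+-3.750000=0.0000
k=2 src: inc=-3.750000, refl=-3.750000·-0.500000=1.8750; V=3.750000+-3.750000+1.875000=1.8750
k=3 load: inc=1.875000, refl=1.875000·-1.000000=-1.8750; V=0.000000+1.875000+-1.875000=0.0000
k=4 src: inc=-1.875000, refl=-1.875000·-0.500000=0.9375; V=1.875000+-1.875000+0.937500=0.9375

0 0 source 3.7500
1 3 load 0.0000
2 6 source 1.8750
3 9 load 0.0000
4 12 source 0.9375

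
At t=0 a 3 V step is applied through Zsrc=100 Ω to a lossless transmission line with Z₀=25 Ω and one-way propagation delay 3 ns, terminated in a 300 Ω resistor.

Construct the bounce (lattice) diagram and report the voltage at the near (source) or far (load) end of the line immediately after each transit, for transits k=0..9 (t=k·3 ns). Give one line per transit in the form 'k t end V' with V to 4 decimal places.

Γ_L=0.846154, Γ_S=0.600000; launch V₁=3·25/125=0.600000
k=0 src: V=0.6000
k=1 load: inc=0.600000, refl=0.600000·0.846154=0.5077; V=0.000000+0.600000+0.507692=1.1077
k=2 src: inc=0.507692, refl=0.507692·0.600000=0.3046; V=0.600000+0.507692+0.304615=1.4123
k=3 load: inc=0.304615, refl=0.304615·0.846154=0.2578; V=1.107692+0.304615+0.257751=1.6701
k=4 src: inc=0.257751, refl=0.257751·0.600000=0.1547; V=1.412308+0.257751+0.154651=1.8247
k=5 load: inc=0.154651, refl=0.154651·0.846154=0.1309; V=1.670059+0.154651+0.130858=1.9556
k=6 src: inc=0.130858, refl=0.130858·0.600000=0.0785; V=1.824710+0.130858+0.078515=2.0341
k=7 load: inc=0.078515, refl=0.078515·0.846154=0.0664; V=1.955569+0.078515+0.066436=2.1005
k=8 src: inc=0.066436, refl=0.066436·0.600000=0.0399; V=2.034084+0.066436+0.039861=2.1404
k=9 load: inc=0.039861, refl=0.039861·0.846154=0.0337; V=2.100519+0.039861+0.033729=2.1741

0 0 source 0.6000
1 3 load 1.1077
2 6 source 1.4123
3 9 load 1.6701
4 12 source 1.8247
5 15 load 1.9556
6 18 source 2.0341
7 21 load 2.1005
8 24 source 2.1404
9 27 load 2.1741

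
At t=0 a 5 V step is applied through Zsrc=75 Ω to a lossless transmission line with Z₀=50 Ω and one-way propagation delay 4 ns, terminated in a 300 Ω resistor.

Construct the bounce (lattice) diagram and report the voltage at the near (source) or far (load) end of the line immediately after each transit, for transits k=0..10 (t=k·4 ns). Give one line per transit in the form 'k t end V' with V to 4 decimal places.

Γ_L=0.714286, Γ_S=0.200000; launch V₁=5·50/125=2.000000
k=0 src: V=2.0000
k=1 load: inc=2.000000, refl=2.000000·0.714286=1.4286; V=0.000000+2.000000+1.428571=3.4286
k=2 src: inc=1.428571, refl=1.428571·0.200000=0.2857; V=2.000000+1.428571+0.285714=3.7143
k=3 load: inc=0.285714, refl=0.285714·0.714286=0.2041; V=3.428571+0.285714+0.204082=3.9184
k=4 src: inc=0.204082, refl=0.204082·0.200000=0.0408; V=3.714286+0.204082+0.040816=3.9592
k=5 load: inc=0.040816, refl=0.040816·0.714286=0.0292; V=3.918367+0.040816+0.029155=3.9883
k=6 src: inc=0.029155, refl=0.029155·0.200000=0.0058; V=3.959184+0.029155+0.005831=3.9942
k=7 load: inc=0.005831, refl=0.005831·0.714286=0.0042; V=3.988338+0.005831+0.004165=3.9983
k=8 src: inc=0.004165, refl=0.004165·0.200000=0.0008; V=3.994169+0.004165+0.000833=3.9992
k=9 load: inc=0.000833, refl=0.000833·0.714286=0.0006; V=3.998334+0.000833+0.000595=3.9998
k=10 src: inc=0.000595, refl=0.000595·0.200000=0.0001; V=3.999167+0.000595+0.000119=3.9999

0 0 source 2.0000
1 4 load 3.4286
2 8 source 3.7143
3 12 load 3.9184
4 16 source 3.9592
5 20 load 3.9883
6 24 source 3.9942
7 28 load 3.9983
8 32 source 3.9992
9 36 load 3.9998
10 40 source 3.9999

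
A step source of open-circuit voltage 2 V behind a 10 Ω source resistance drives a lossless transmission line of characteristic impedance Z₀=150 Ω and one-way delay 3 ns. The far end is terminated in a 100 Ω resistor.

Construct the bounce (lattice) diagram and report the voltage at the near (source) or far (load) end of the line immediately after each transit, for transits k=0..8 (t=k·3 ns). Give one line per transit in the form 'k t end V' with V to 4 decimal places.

0 0 source 1.8750
1 3 load 1.5000
2 6 source 1.8281
3 9 load 1.7625
4 12 source 1.8199
5 15 load 1.8084
6 18 source 1.8185
7 21 load 1.8165
8 24 source 1.8182

Γ_L=-0.200000, Γ_S=-0.875000; launch V₁=2·150/160=1.875000
k=0 src: V=1.8750
k=1 load: inc=1.875000, refl=1.875000·-0.200000=-0.3750; V=0.000000+1.875000+-0.375000=1.5000
k=2 src: inc=-0.375000, refl=-0.375000·-0.875000=0.3281; V=1.875000+-0.375000+0.328125=1.8281
k=3 load: inc=0.328125, refl=0.328125·-0.200000=-0.0656; V=1.500000+0.328125+-0.065625=1.7625
k=4 src: inc=-0.065625, refl=-0.065625·-0.875000=0.0574; V=1.828125+-0.065625+0.057422=1.8199
k=5 load: inc=0.057422, refl=0.057422·-0.200000=-0.0115; V=1.762500+0.057422+-0.011484=1.8084
k=6 src: inc=-0.011484, refl=-0.011484·-0.875000=0.0100; V=1.819922+-0.011484+0.010049=1.8185
k=7 load: inc=0.010049, refl=0.010049·-0.200000=-0.0020; V=1.808437+0.010049+-0.002010=1.8165
k=8 src: inc=-0.002010, refl=-0.002010·-0.875000=0.0018; V=1.818486+-0.002010+0.001759=1.8182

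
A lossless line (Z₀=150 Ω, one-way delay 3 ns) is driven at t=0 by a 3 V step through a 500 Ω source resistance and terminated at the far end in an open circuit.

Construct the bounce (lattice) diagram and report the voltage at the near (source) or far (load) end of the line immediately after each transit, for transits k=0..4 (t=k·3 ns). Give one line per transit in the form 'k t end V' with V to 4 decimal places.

Γ_L=1.000000, Γ_S=0.538462; launch V₁=3·150/650=0.692308
k=0 src: V=0.6923
k=1 load: inc=0.692308, refl=0.692308·1.000000=0.6923; V=0.000000+0.692308+0.692308=1.3846
k=2 src: inc=0.692308, refl=0.692308·0.538462=0.3728; V=0.692308+0.692308+0.372781=1.7574
k=3 load: inc=0.372781, refl=0.372781·1.000000=0.3728; V=1.384615+0.372781+0.372781=2.1302
k=4 src: inc=0.372781, refl=0.372781·0.538462=0.2007; V=1.757396+0.372781+0.200728=2.3309

0 0 source 0.6923
1 3 load 1.3846
2 6 source 1.7574
3 9 load 2.1302
4 12 source 2.3309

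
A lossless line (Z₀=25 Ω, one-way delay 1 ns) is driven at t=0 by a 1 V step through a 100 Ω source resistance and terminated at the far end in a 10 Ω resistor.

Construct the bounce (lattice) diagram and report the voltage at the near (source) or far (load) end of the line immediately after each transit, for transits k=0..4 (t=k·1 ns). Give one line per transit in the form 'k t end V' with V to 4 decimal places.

Γ_L=-0.428571, Γ_S=0.600000; launch V₁=1·25/125=0.200000
k=0 src: V=0.2000
k=1 load: inc=0.200000, refl=0.200000·-0.428571=-0.0857; V=0.000000+0.200000+-0.085714=0.1143
k=2 src: inc=-0.085714, refl=-0.085714·0.600000=-0.0514; V=0.200000+-0.085714+-0.051429=0.0629
k=3 load: inc=-0.051429, refl=-0.051429·-0.428571=0.0220; V=0.114286+-0.051429+0.022041=0.0849
k=4 src: inc=0.022041, refl=0.022041·0.600000=0.0132; V=0.062857+0.022041+0.013224=0.0981

0 0 source 0.2000
1 1 load 0.1143
2 2 source 0.0629
3 3 load 0.0849
4 4 source 0.0981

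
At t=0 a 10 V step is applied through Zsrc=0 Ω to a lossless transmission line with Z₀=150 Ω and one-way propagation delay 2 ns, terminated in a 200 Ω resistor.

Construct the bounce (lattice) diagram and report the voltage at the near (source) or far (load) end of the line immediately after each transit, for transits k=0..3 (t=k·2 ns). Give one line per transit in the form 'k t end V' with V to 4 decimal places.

0 0 source 10.0000
1 2 load 11.4286
2 4 source 10.0000
3 6 load 9.7959

Γ_L=0.142857, Γ_S=-1.000000; launch V₁=10·150/150=10.000000
k=0 src: V=10.0000
k=1 load: inc=10.000000, refl=10.000000·0.142857=1.4286; V=0.000000+10.000000+1.428571=11.4286
k=2 src: inc=1.428571, refl=1.428571·-1.000000=-1.4286; V=10.000000+1.428571+-1.428571=10.0000
k=3 load: inc=-1.428571, refl=-1.428571·0.142857=-0.2041; V=11.428571+-1.428571+-0.204082=9.7959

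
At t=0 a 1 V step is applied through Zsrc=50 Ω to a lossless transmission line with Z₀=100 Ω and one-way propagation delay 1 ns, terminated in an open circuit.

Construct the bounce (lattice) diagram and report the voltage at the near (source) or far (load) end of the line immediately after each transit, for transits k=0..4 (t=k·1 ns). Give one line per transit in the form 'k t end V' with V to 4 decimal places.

Γ_L=1.000000, Γ_S=-0.333333; launch V₁=1·100/150=0.666667
k=0 src: V=0.6667
k=1 load: inc=0.666667, refl=0.666667·1.000000=0.6667; V=0.000000+0.666667+0.666667=1.3333
k=2 src: inc=0.666667, refl=0.666667·-0.333333=-0.2222; V=0.666667+0.666667+-0.222222=1.1111
k=3 load: inc=-0.222222, refl=-0.222222·1.000000=-0.2222; V=1.333333+-0.222222+-0.222222=0.8889
k=4 src: inc=-0.222222, refl=-0.222222·-0.333333=0.0741; V=1.111111+-0.222222+0.074074=0.9630

0 0 source 0.6667
1 1 load 1.3333
2 2 source 1.1111
3 3 load 0.8889
4 4 source 0.9630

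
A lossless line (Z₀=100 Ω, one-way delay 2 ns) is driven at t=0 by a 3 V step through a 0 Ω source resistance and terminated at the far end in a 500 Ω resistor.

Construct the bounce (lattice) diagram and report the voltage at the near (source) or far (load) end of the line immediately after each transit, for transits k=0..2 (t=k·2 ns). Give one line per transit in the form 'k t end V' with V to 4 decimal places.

0 0 source 3.0000
1 2 load 5.0000
2 4 source 3.0000

Γ_L=0.666667, Γ_S=-1.000000; launch V₁=3·100/100=3.000000
k=0 src: V=3.0000
k=1 load: inc=3.000000, refl=3.000000·0.666667=2.0000; V=0.000000+3.000000+2.000000=5.0000
k=2 src: inc=2.000000, refl=2.000000·-1.000000=-2.0000; V=3.000000+2.000000+-2.000000=3.0000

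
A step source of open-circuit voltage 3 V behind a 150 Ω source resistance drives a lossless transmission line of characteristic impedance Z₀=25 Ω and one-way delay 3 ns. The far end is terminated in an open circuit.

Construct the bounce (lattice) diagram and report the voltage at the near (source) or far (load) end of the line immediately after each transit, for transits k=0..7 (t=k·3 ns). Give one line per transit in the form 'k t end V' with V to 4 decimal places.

0 0 source 0.4286
1 3 load 0.8571
2 6 source 1.1633
3 9 load 1.4694
4 12 source 1.6880
5 15 load 1.9067
6 18 source 2.0629
7 21 load 2.2191

Γ_L=1.000000, Γ_S=0.714286; launch V₁=3·25/175=0.428571
k=0 src: V=0.4286
k=1 load: inc=0.428571, refl=0.428571·1.000000=0.4286; V=0.000000+0.428571+0.428571=0.8571
k=2 src: inc=0.428571, refl=0.428571·0.714286=0.3061; V=0.428571+0.428571+0.306122=1.1633
k=3 load: inc=0.306122, refl=0.306122·1.000000=0.3061; V=0.857143+0.306122+0.306122=1.4694
k=4 src: inc=0.306122, refl=0.306122·0.714286=0.2187; V=1.163265+0.306122+0.218659=1.6880
k=5 load: inc=0.218659, refl=0.218659·1.000000=0.2187; V=1.469388+0.218659+0.218659=1.9067
k=6 src: inc=0.218659, refl=0.218659·0.714286=0.1562; V=1.688047+0.218659+0.156185=2.0629
k=7 load: inc=0.156185, refl=0.156185·1.000000=0.1562; V=1.906706+0.156185+0.156185=2.2191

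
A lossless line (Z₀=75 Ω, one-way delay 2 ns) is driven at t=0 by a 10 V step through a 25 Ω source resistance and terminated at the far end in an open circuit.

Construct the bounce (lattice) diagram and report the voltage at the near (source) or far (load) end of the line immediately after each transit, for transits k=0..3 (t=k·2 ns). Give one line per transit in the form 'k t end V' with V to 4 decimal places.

Γ_L=1.000000, Γ_S=-0.500000; launch V₁=10·75/100=7.500000
k=0 src: V=7.5000
k=1 load: inc=7.500000, refl=7.500000·1.000000=7.5000; V=0.000000+7.500000+7.500000=15.0000
k=2 src: inc=7.500000, refl=7.500000·-0.500000=-3.7500; V=7.500000+7.500000+-3.750000=11.2500
k=3 load: inc=-3.750000, refl=-3.750000·1.000000=-3.7500; V=15.000000+-3.750000+-3.750000=7.5000

0 0 source 7.5000
1 2 load 15.0000
2 4 source 11.2500
3 6 load 7.5000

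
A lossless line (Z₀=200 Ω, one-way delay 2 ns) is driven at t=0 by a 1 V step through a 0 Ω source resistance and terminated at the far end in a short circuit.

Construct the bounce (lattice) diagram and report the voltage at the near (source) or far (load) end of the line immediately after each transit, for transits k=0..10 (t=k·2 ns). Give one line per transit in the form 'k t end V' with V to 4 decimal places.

0 0 source 1.0000
1 2 load 0.0000
2 4 source 1.0000
3 6 load 0.0000
4 8 source 1.0000
5 10 load 0.0000
6 12 source 1.0000
7 14 load 0.0000
8 16 source 1.0000
9 18 load 0.0000
10 20 source 1.0000

Γ_L=-1.000000, Γ_S=-1.000000; launch V₁=1·200/200=1.000000
k=0 src: V=1.0000
k=1 load: inc=1.000000, refl=1.000000·-1.000000=-1.0000; V=0.000000+1.000000+-1.000000=0.0000
k=2 src: inc=-1.000000, refl=-1.000000·-1.000000=1.0000; V=1.000000+-1.000000+1.000000=1.0000
k=3 load: inc=1.000000, refl=1.000000·-1.000000=-1.0000; V=0.000000+1.000000+-1.000000=0.0000
k=4 src: inc=-1.000000, refl=-1.000000·-1.000000=1.0000; V=1.000000+-1.000000+1.000000=1.0000
k=5 load: inc=1.000000, refl=1.000000·-1.000000=-1.0000; V=0.000000+1.000000+-1.000000=0.0000
k=6 src: inc=-1.000000, refl=-1.000000·-1.000000=1.0000; V=1.000000+-1.000000+1.000000=1.0000
k=7 load: inc=1.000000, refl=1.000000·-1.000000=-1.0000; V=0.000000+1.000000+-1.000000=0.0000
k=8 src: inc=-1.000000, refl=-1.000000·-1.000000=1.0000; V=1.000000+-1.000000+1.000000=1.0000
k=9 load: inc=1.000000, refl=1.000000·-1.000000=-1.0000; V=0.000000+1.000000+-1.000000=0.0000
k=10 src: inc=-1.000000, refl=-1.000000·-1.000000=1.0000; V=1.000000+-1.000000+1.000000=1.0000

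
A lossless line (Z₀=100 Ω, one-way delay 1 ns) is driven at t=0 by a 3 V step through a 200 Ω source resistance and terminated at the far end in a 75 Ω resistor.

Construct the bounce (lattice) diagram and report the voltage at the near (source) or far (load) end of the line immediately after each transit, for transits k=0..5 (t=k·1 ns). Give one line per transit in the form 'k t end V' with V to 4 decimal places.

Γ_L=-0.142857, Γ_S=0.333333; launch V₁=3·100/300=1.000000
k=0 src: V=1.0000
k=1 load: inc=1.000000, refl=1.000000·-0.142857=-0.1429; V=0.000000+1.000000+-0.142857=0.8571
k=2 src: inc=-0.142857, refl=-0.142857·0.333333=-0.0476; V=1.000000+-0.142857+-0.047619=0.8095
k=3 load: inc=-0.047619, refl=-0.047619·-0.142857=0.0068; V=0.857143+-0.047619+0.006803=0.8163
k=4 src: inc=0.006803, refl=0.006803·0.333333=0.0023; V=0.809524+0.006803+0.002268=0.8186
k=5 load: inc=0.002268, refl=0.002268·-0.142857=-0.0003; V=0.816327+0.002268+-0.000324=0.8183

0 0 source 1.0000
1 1 load 0.8571
2 2 source 0.8095
3 3 load 0.8163
4 4 source 0.8186
5 5 load 0.8183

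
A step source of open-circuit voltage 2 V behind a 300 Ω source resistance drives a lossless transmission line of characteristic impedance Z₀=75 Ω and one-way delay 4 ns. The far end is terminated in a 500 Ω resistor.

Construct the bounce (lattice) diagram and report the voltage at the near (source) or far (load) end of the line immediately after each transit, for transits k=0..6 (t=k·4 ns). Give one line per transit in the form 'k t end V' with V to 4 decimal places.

0 0 source 0.4000
1 4 load 0.6957
2 8 source 0.8730
3 12 load 1.0042
4 16 source 1.0828
5 20 load 1.1410
6 24 source 1.1759

Γ_L=0.739130, Γ_S=0.600000; launch V₁=2·75/375=0.400000
k=0 src: V=0.4000
k=1 load: inc=0.400000, refl=0.400000·0.739130=0.2957; V=0.000000+0.400000+0.295652=0.6957
k=2 src: inc=0.295652, refl=0.295652·0.600000=0.1774; V=0.400000+0.295652+0.177391=0.8730
k=3 load: inc=0.177391, refl=0.177391·0.739130=0.1311; V=0.695652+0.177391+0.131115=1.0042
k=4 src: inc=0.131115, refl=0.131115·0.600000=0.0787; V=0.873043+0.131115+0.078669=1.0828
k=5 load: inc=0.078669, refl=0.078669·0.739130=0.0581; V=1.004159+0.078669+0.058147=1.1410
k=6 src: inc=0.058147, refl=0.058147·0.600000=0.0349; V=1.082828+0.058147+0.034888=1.1759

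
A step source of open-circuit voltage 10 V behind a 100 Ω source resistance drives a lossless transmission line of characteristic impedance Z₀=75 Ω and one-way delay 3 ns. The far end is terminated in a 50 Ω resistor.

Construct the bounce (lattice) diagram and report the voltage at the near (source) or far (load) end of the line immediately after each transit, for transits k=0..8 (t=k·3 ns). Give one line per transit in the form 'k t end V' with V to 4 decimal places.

0 0 source 4.2857
1 3 load 3.4286
2 6 source 3.3061
3 9 load 3.3306
4 12 source 3.3341
5 15 load 3.3334
6 18 source 3.3333
7 21 load 3.3333
8 24 source 3.3333

Γ_L=-0.200000, Γ_S=0.142857; launch V₁=10·75/175=4.285714
k=0 src: V=4.2857
k=1 load: inc=4.285714, refl=4.285714·-0.200000=-0.8571; V=0.000000+4.285714+-0.857143=3.4286
k=2 src: inc=-0.857143, refl=-0.857143·0.142857=-0.1224; V=4.285714+-0.857143+-0.122449=3.3061
k=3 load: inc=-0.122449, refl=-0.122449·-0.200000=0.0245; V=3.428571+-0.122449+0.024490=3.3306
k=4 src: inc=0.024490, refl=0.024490·0.142857=0.0035; V=3.306122+0.024490+0.003499=3.3341
k=5 load: inc=0.003499, refl=0.003499·-0.200000=-0.0007; V=3.330612+0.003499+-0.000700=3.3334
k=6 src: inc=-0.000700, refl=-0.000700·0.142857=-0.0001; V=3.334111+-0.000700+-0.000100=3.3333
k=7 load: inc=-0.000100, refl=-0.000100·-0.200000=0.0000; V=3.333411+-0.000100+0.000020=3.3333
k=8 src: inc=0.000020, refl=0.000020·0.142857=0.0000; V=3.333311+0.000020+0.000003=3.3333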